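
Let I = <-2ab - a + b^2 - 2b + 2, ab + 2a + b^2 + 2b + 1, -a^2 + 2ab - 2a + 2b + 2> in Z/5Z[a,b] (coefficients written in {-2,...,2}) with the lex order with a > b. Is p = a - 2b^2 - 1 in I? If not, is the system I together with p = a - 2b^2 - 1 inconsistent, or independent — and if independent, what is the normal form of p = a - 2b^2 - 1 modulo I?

Adjoining a - 2b^2 - 1 makes the ideal the whole ring: the system is inconsistent.

First compute the reduced Gröbner basis of I by Buchberger's algorithm.
f_1 = -2ab - a + b^2 - 2b + 2, LT = ab.
f_2 = ab + 2a + b^2 + 2b + 1, LT = ab.
f_3 = -a^2 + 2ab - 2a + 2b + 2, LT = a^2.

S(f_1,f_2): lcm = ab. S = a + b^2 - b - 2.
  leading term a: no divisor's leading term divides it; move a to the remainder.
  leading term b^2: no divisor's leading term divides it; move b^2 to the remainder.
  leading term b: no divisor's leading term divides it; move -b to the remainder.
  leading term 1: no divisor's leading term divides it; move -2 to the remainder.
  remainder a + b^2 - b - 2 ≠ 0; add h_4 = a + b^2 - b - 2 to the basis.

S(f_1,f_3): lcm = a^2b. S = -2a^2 - ab^2 - ab - a + 2b^2 + 2b.
  leading term a^2: subtract (2)·f_3 from -2a^2 - ab^2 - ab - a + 2b^2 + 2b → -ab^2 - 2a + 2b^2 - 2b + 1
  leading term ab^2: subtract (-2b)·f_1 from -ab^2 - 2a + 2b^2 - 2b + 1 → -2ab - 2a + 2b^3 - 2b^2 + 2b + 1
  leading term ab: subtract (1)·f_1 from -2ab - 2a + 2b^3 - 2b^2 + 2b + 1 → -a + 2b^3 + 2b^2 - b - 1
  leading term a: subtract (-1)·h_4 from -a + 2b^3 + 2b^2 - b - 1 → 2b^3 - 2b^2 - 2b + 2
  leading term b^3: no divisor's leading term divides it; move 2b^3 to the remainder.
  leading term b^2: no divisor's leading term divides it; move -2b^2 to the remainder.
  leading term b: no divisor's leading term divides it; move -2b to the remainder.
  leading term 1: no divisor's leading term divides it; move 2 to the remainder.
  remainder 2b^3 - 2b^2 - 2b + 2 ≠ 0; add h_5 = 2b^3 - 2b^2 - 2b + 2 to the basis.

S(f_2,f_3): lcm = a^2b. S = 2a^2 - 2ab^2 + a + 2b^2 + 2b.
  leading term a^2: subtract (-2)·f_3 from 2a^2 - 2ab^2 + a + 2b^2 + 2b → -2ab^2 - ab + 2a + 2b^2 + b - 1
  leading term ab^2: subtract (b)·f_1 from -2ab^2 - ab + 2a + 2b^2 + b - 1 → 2a - b^3 - b^2 - b - 1
  leading term a: subtract (2)·h_4 from 2a - b^3 - b^2 - b - 1 → -b^3 + 2b^2 + b - 2
  leading term b^3: subtract (2)·h_5 from -b^3 + 2b^2 + b - 2 → b^2 - 1
  leading term b^2: no divisor's leading term divides it; move b^2 to the remainder.
  leading term 1: no divisor's leading term divides it; move -1 to the remainder.
  remainder b^2 - 1 ≠ 0; add h_6 = b^2 - 1 to the basis.

S(f_1,h_4): lcm = ab. S = -2a - b^3 - 2b^2 - 2b - 1.
  leading term a: subtract (-2)·h_4 from -2a - b^3 - 2b^2 - 2b - 1 → -b^3 + b
  leading term b^3: subtract (2)·h_5 from -b^3 + b → -b^2 + 1
  leading term b^2: subtract (-1)·h_6 from -b^2 + 1 → 0
  remainder 0.

S(f_2,h_4): lcm = ab. S = 2a - b^3 + 2b^2 - b + 1.
  leading term a: subtract (2)·h_4 from 2a - b^3 + 2b^2 - b + 1 → -b^3 + b
  leading term b^3: subtract (2)·h_5 from -b^3 + b → -b^2 + 1
  leading term b^2: subtract (-1)·h_6 from -b^2 + 1 → 0
  remainder 0.

S(f_3,h_4): lcm = a^2. S = -ab^2 - ab - a - 2b - 2.
  leading term ab^2: subtract (-2b)·f_1 from -ab^2 - ab - a - 2b - 2 → 2ab - a + 2b^3 + b^2 + 2b - 2
  leading term ab: subtract (-1)·f_1 from 2ab - a + 2b^3 + b^2 + 2b - 2 → -2a + 2b^3 + 2b^2
  leading term a: subtract (-2)·h_4 from -2a + 2b^3 + 2b^2 → 2b^3 - b^2 - 2b + 1
  leading term b^3: subtract (1)·h_5 from 2b^3 - b^2 - 2b + 1 → b^2 - 1
  leading term b^2: subtract (1)·h_6 from b^2 - 1 → 0
  remainder 0.

S(f_1,h_5): lcm = ab^3. S = -ab^2 + ab - a + 2b^4 + b^3 - b^2.
  leading term ab^2: subtract (-2b)·f_1 from -ab^2 + ab - a + 2b^4 + b^3 - b^2 → -ab - a + 2b^4 - 2b^3 - b
  leading term ab: subtract (-2)·f_1 from -ab - a + 2b^4 - 2b^3 - b → 2a + 2b^4 - 2b^3 + 2b^2 - 1
  leading term a: subtract (2)·h_4 from 2a + 2b^4 - 2b^3 + 2b^2 - 1 → 2b^4 - 2b^3 + 2b - 2
  leading term b^4: subtract (b)·h_5 from 2b^4 - 2b^3 + 2b - 2 → 2b^2 - 2
  leading term b^2: subtract (2)·h_6 from 2b^2 - 2 → 0
  remainder 0.

S(f_2,h_5): lcm = ab^3. S = -2ab^2 + ab - a + b^4 + 2b^3 + b^2.
  leading term ab^2: subtract (b)·f_1 from -2ab^2 + ab - a + b^4 + 2b^3 + b^2 → 2ab - a + b^4 + b^3 - 2b^2 - 2b
  leading term ab: subtract (-1)·f_1 from 2ab - a + b^4 + b^3 - 2b^2 - 2b → -2a + b^4 + b^3 - b^2 + b + 2
  leading term a: subtract (-2)·h_4 from -2a + b^4 + b^3 - b^2 + b + 2 → b^4 + b^3 + b^2 - b - 2
  leading term b^4: subtract (-2b)·h_5 from b^4 + b^3 + b^2 - b - 2 → 2b^3 + 2b^2 - 2b - 2
  leading term b^3: subtract (1)·h_5 from 2b^3 + 2b^2 - 2b - 2 → -b^2 + 1
  leading term b^2: subtract (-1)·h_6 from -b^2 + 1 → 0
  remainder 0.

S(f_3,h_5): leading monomials are coprime, so the S-polynomial reduces to 0 (Buchberger's first criterion).
S(h_4,h_5): leading monomials are coprime, so the S-polynomial reduces to 0 (Buchberger's first criterion).
S(f_1,h_6): lcm = ab^2. S = -2ab + a + 2b^3 + b^2 - b.
  leading term ab: subtract (1)·f_1 from -2ab + a + 2b^3 + b^2 - b → 2a + 2b^3 + b - 2
  leading term a: subtract (2)·h_4 from 2a + 2b^3 + b - 2 → 2b^3 - 2b^2 - 2b + 2
  leading term b^3: subtract (1)·h_5 from 2b^3 - 2b^2 - 2b + 2 → 0
  remainder 0.

S(f_2,h_6): lcm = ab^2. S = 2ab + a + b^3 + 2b^2 + b.
  leading term ab: subtract (-1)·f_1 from 2ab + a + b^3 + 2b^2 + b → b^3 - 2b^2 - b + 2
  leading term b^3: subtract (-2)·h_5 from b^3 - 2b^2 - b + 2 → -b^2 + 1
  leading term b^2: subtract (-1)·h_6 from -b^2 + 1 → 0
  remainder 0.

S(f_3,h_6): leading monomials are coprime, so the S-polynomial reduces to 0 (Buchberger's first criterion).
S(h_4,h_6): leading monomials are coprime, so the S-polynomial reduces to 0 (Buchberger's first criterion).
S(h_5,h_6): lcm = b^3. S = -b^2 + 1.
  leading term b^2: subtract (-1)·h_6 from -b^2 + 1 → 0
  remainder 0.

Every S-polynomial of the final basis reduces to 0, so we have a Gröbner basis.
Inter-reduce: drop elements whose leading term is divisible by another's, tail-reduce, and make monic.
Reduced Gröbner basis: {a - b - 1, b^2 - 1}.
Label its elements g_1 = a - b - 1, g_2 = b^2 - 1.

Reduce p = a - 2b^2 - 1 modulo G:
  leading term a: subtract (1)·g_1 from a - 2b^2 - 1 → -2b^2 + b
  leading term b^2: subtract (-2)·g_2 from -2b^2 + b → b - 2
  leading term b: no divisor's leading term divides it; move b to the remainder.
  leading term 1: no divisor's leading term divides it; move -2 to the remainder.
  normal form = b - 2.
The normal form is nonzero, so p ∉ I. Since p minus its normal form lies in I, I + (p) = I + (r) where r = b - 2; decide whether this ideal is the whole ring.
Run Buchberger on G together with r (pairs among the g_i already reduce to 0 since G is a Gröbner basis):
g_1 = a - b - 1, LT = a.
g_2 = b^2 - 1, LT = b^2.
r = b - 2, LT = b.

S(g_1,g_2): leading monomials are coprime, so the S-polynomial reduces to 0 (Buchberger's first criterion).
S(g_1,r): leading monomials are coprime, so the S-polynomial reduces to 0 (Buchberger's first criterion).
S(g_2,r): lcm = b^2. S = 2b - 1.
  leading term b: subtract (2)·r from 2b - 1 → -2
  leading term 1: no divisor's leading term divides it; move -2 to the remainder.
  remainder -2 ≠ 0; add m_4 = -2 to the basis.

S(g_1,m_4): leading monomials are coprime, so the S-polynomial reduces to 0 (Buchberger's first criterion).
S(g_2,m_4): leading monomials are coprime, so the S-polynomial reduces to 0 (Buchberger's first criterion).
S(r,m_4): leading monomials are coprime, so the S-polynomial reduces to 0 (Buchberger's first criterion).
Every S-polynomial of the final basis reduces to 0, so we have a Gröbner basis.
Inter-reduce: drop elements whose leading term is divisible by another's, tail-reduce, and make monic.
Reduced Gröbner basis: {1}.
The reduced Gröbner basis of I + (p) is {1}: the ideal is the whole ring, so the enlarged system has no common solution — adjoining p is inconsistent.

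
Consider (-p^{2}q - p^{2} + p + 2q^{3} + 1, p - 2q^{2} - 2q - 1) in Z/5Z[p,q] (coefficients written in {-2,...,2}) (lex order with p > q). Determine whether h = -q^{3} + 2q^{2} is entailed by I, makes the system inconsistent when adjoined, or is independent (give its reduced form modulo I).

Adjoining -q^{3} + 2q^{2} makes the ideal the whole ring: the system is inconsistent.

First compute the reduced Gröbner basis of I by Buchberger's algorithm.
f_1 = -p^{2}q - p^{2} + p + 2q^{3} + 1, LT = p^{2}q.
f_2 = p - 2q^{2} - 2q - 1, LT = p.

S(f_1,f_2): lcm = p^{2}q. S = p^{2} + 2pq^{3} + 2pq^{2} + pq - p - 2q^{3} - 1.
  leading term p^{2}: subtract (p)·f_2 from p^{2} + 2pq^{3} + 2pq^{2} + pq - p - 2q^{3} - 1 → 2pq^{3} - pq^{2} - 2pq - 2q^{3} - 1
  leading term pq^{3}: subtract (2q^{3})·f_2 from 2pq^{3} - pq^{2} - 2pq - 2q^{3} - 1 → -pq^{2} - 2pq - q^{5} - q^{4} - 1
  leading term pq^{2}: subtract (-q^{2})·f_2 from -pq^{2} - 2pq - q^{5} - q^{4} - 1 → -2pq - q^{5} + 2q^{4} - 2q^{3} - q^{2} - 1
  leading term pq: subtract (-2q)·f_2 from -2pq - q^{5} + 2q^{4} - 2q^{3} - q^{2} - 1 → -q^{5} + 2q^{4} - q^{3} - 2q - 1
  leading term q^{5}: no divisor's leading term divides it; move -q^{5} to the remainder.
  leading term q^{4}: no divisor's leading term divides it; move 2q^{4} to the remainder.
  leading term q^{3}: no divisor's leading term divides it; move -q^{3} to the remainder.
  leading term q: no divisor's leading term divides it; move -2q to the remainder.
  leading term 1: no divisor's leading term divides it; move -1 to the remainder.
  remainder -q^{5} + 2q^{4} - q^{3} - 2q - 1 ≠ 0; add k_3 = -q^{5} + 2q^{4} - q^{3} - 2q - 1 to the basis.

The other S-polynomials (S(f_1,k_3), S(f_2,k_3)) all reduce to 0 modulo the current basis, so we have a Gröbner basis.
Inter-reduce: drop elements whose leading term is divisible by another's, tail-reduce, and make monic.
Reduced Gröbner basis: {p - 2q^{2} - 2q - 1, q^{5} - 2q^{4} + q^{3} + 2q + 1}.
Label its elements g_1 = p - 2q^{2} - 2q - 1, g_2 = q^{5} - 2q^{4} + q^{3} + 2q + 1.

Reduce h = -q^{3} + 2q^{2} modulo G:
  leading term q^{3}: no divisor's leading term divides it; move -q^{3} to the remainder.
  leading term q^{2}: no divisor's leading term divides it; move 2q^{2} to the remainder.
  normal form = -q^{3} + 2q^{2}.
The normal form is nonzero, so h ∉ I. Since h minus its normal form lies in I, I + (h) = I + (r) where r = -q^{3} + 2q^{2}; decide whether this ideal is the whole ring.
Run Buchberger on G together with r (pairs among the g_i already reduce to 0 since G is a Gröbner basis):
g_1 = p - 2q^{2} - 2q - 1, LT = p.
g_2 = q^{5} - 2q^{4} + q^{3} + 2q + 1, LT = q^{5}.
r = -q^{3} + 2q^{2}, LT = q^{3}.

S(g_2,r): lcm = q^{5}. S = q^{3} + 2q + 1.
  leading term q^{3}: subtract (-1)·r from q^{3} + 2q + 1 → 2q^{2} + 2q + 1
  leading term q^{2}: no divisor's leading term divides it; move 2q^{2} to the remainder.
  leading term q: no divisor's leading term divides it; move 2q to the remainder.
  leading term 1: no divisor's leading term divides it; move 1 to the remainder.
  remainder 2q^{2} + 2q + 1 ≠ 0; add m_4 = 2q^{2} + 2q + 1 to the basis.

S(g_2,m_4): lcm = q^{5}. S = 2q^{4} - 2q^{3} + 2q + 1.
  leading term q^{4}: subtract (-2q)·r from 2q^{4} - 2q^{3} + 2q + 1 → 2q^{3} + 2q + 1
  leading term q^{3}: subtract (-2)·r from 2q^{3} + 2q + 1 → -q^{2} + 2q + 1
  leading term q^{2}: subtract (2)·m_4 from -q^{2} + 2q + 1 → -2q - 1
  leading term q: no divisor's leading term divides it; move -2q to the remainder.
  leading term 1: no divisor's leading term divides it; move -1 to the remainder.
  remainder -2q - 1 ≠ 0; add m_5 = -2q - 1 to the basis.

S(r,m_4): lcm = q^{3}. S = 2q^{2} + 2q.
  leading term q^{2}: subtract (1)·m_4 from 2q^{2} + 2q → -1
  leading term 1: no divisor's leading term divides it; move -1 to the remainder.
  remainder -1 ≠ 0; add m_6 = -1 to the basis.

The other S-polynomials (S(g_1,g_2), S(g_1,r), S(g_1,m_4), S(g_1,m_5), S(g_2,m_5), S(r,m_5), S(m_4,m_5), S(g_1,m_6), S(g_2,m_6), S(r,m_6), S(m_4,m_6), S(m_5,m_6)) all reduce to 0 modulo the current basis, so we have a Gröbner basis.
Inter-reduce: drop elements whose leading term is divisible by another's, tail-reduce, and make monic.
Reduced Gröbner basis: {1}.
The reduced Gröbner basis of I + (h) is {1}: the ideal is the whole ring, so the enlarged system has no common solution — adjoining h is inconsistent.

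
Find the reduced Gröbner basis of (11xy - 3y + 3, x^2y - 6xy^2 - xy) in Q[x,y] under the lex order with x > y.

This is the nonlinear analogue of row-reducing a linear system.

f_1 = 11xy - 3y + 3, LT = xy.
f_2 = x^2y - 6xy^2 - xy, LT = x^2y.

S(f_1,f_2): lcm = x^2y. S = 6xy^2 + 8/11xy + 3/11x.
  leading term xy^2: subtract (6/11y)·f_1 from 6xy^2 + 8/11xy + 3/11x → 8/11xy + 3/11x + 18/11y^2 - 18/11y
  leading term xy: subtract (8/121)·f_1 from 8/11xy + 3/11x + 18/11y^2 - 18/11y → 3/11x + 18/11y^2 - 174/121y - 24/121
  leading term x: no divisor's leading term divides it; move 3/11x to the remainder.
  leading term y^2: no divisor's leading term divides it; move 18/11y^2 to the remainder.
  leading term y: no divisor's leading term divides it; move -174/121y to the remainder.
  leading term 1: no divisor's leading term divides it; move -24/121 to the remainder.
  remainder 3/11x + 18/11y^2 - 174/121y - 24/121 ≠ 0; add g_3 = 3/11x + 18/11y^2 - 174/121y - 24/121 to the basis.

S(f_1,g_3): lcm = xy. S = -6y^3 + 58/11y^2 + 5/11y + 3/11.
  leading term y^3: no divisor's leading term divides it; move -6y^3 to the remainder.
  leading term y^2: no divisor's leading term divides it; move 58/11y^2 to the remainder.
  leading term y: no divisor's leading term divides it; move 5/11y to the remainder.
  leading term 1: no divisor's leading term divides it; move 3/11 to the remainder.
  remainder -6y^3 + 58/11y^2 + 5/11y + 3/11 ≠ 0; add g_4 = -6y^3 + 58/11y^2 + 5/11y + 3/11 to the basis.

S(f_2,g_3): lcm = x^2y. S = -6xy^3 - 8/11xy^2 - 3/11xy.
  leading term xy^3: subtract (-6/11y^2)·f_1 from -6xy^3 - 8/11xy^2 - 3/11xy → -8/11xy^2 - 3/11xy - 18/11y^3 + 18/11y^2
  leading term xy^2: subtract (-8/121y)·f_1 from -8/11xy^2 - 3/11xy - 18/11y^3 + 18/11y^2 → -3/11xy - 18/11y^3 + 174/121y^2 + 24/121y
  leading term xy: subtract (-3/121)·f_1 from -3/11xy - 18/11y^3 + 174/121y^2 + 24/121y → -18/11y^3 + 174/121y^2 + 15/121y + 9/121
  leading term y^3: subtract (3/11)·g_4 from -18/11y^3 + 174/121y^2 + 15/121y + 9/121 → 0
  remainder 0.

S(f_1,g_4): lcm = xy^3. S = 29/33xy^2 + 5/66xy + 1/22x - 3/11y^3 + 3/11y^2.
  leading term xy^2: subtract (29/363y)·f_1 from 29/33xy^2 + 5/66xy + 1/22x - 3/11y^3 + 3/11y^2 → 5/66xy + 1/22x - 3/11y^3 + 62/121y^2 - 29/121y
  leading term xy: subtract (5/726)·f_1 from 5/66xy + 1/22x - 3/11y^3 + 62/121y^2 - 29/121y → 1/22x - 3/11y^3 + 62/121y^2 - 53/242y - 5/242
  leading term x: subtract (1/6)·g_3 from 1/22x - 3/11y^3 + 62/121y^2 - 53/242y - 5/242 → -3/11y^3 + 29/121y^2 + 5/242y + 3/242
  leading term y^3: subtract (1/22)·g_4 from -3/11y^3 + 29/121y^2 + 5/242y + 3/242 → 0
  remainder 0.

S(f_2,g_4): lcm = x^2y^3. S = 29/33x^2y^2 + 5/66x^2y + 1/22x^2 - 6xy^4 - xy^3.
  leading term x^2y^2: subtract (29/363xy)·f_1 from 29/33x^2y^2 + 5/66x^2y + 1/22x^2 - 6xy^4 - xy^3 → 5/66x^2y + 1/22x^2 - 6xy^4 - xy^3 + 29/121xy^2 - 29/121xy
  leading term x^2y: subtract (5/726x)·f_1 from 5/66x^2y + 1/22x^2 - 6xy^4 - xy^3 + 29/121xy^2 - 29/121xy → 1/22x^2 - 6xy^4 - xy^3 + 29/121xy^2 - 53/242xy - 5/242x
  leading term x^2: subtract (1/6x)·g_3 from 1/22x^2 - 6xy^4 - xy^3 + 29/121xy^2 - 53/242xy - 5/242x → -6xy^4 - xy^3 - 4/121xy^2 + 5/242xy + 3/242x
  leading term xy^4: subtract (-6/11y^3)·f_1 from -6xy^4 - xy^3 - 4/121xy^2 + 5/242xy + 3/242x → -xy^3 - 4/121xy^2 + 5/242xy + 3/242x - 18/11y^4 + 18/11y^3
  leading term xy^3: subtract (-1/11y^2)·f_1 from -xy^3 - 4/121xy^2 + 5/242xy + 3/242x - 18/11y^4 + 18/11y^3 → -4/121xy^2 + 5/242xy + 3/242x - 18/11y^4 + 15/11y^3 + 3/11y^2
  leading term xy^2: subtract (-4/1331y)·f_1 from -4/121xy^2 + 5/242xy + 3/242x - 18/11y^4 + 15/11y^3 + 3/11y^2 → 5/242xy + 3/242x - 18/11y^4 + 15/11y^3 + 351/1331y^2 + 12/1331y
  leading term xy: subtract (5/2662)·f_1 from 5/242xy + 3/242x - 18/11y^4 + 15/11y^3 + 351/1331y^2 + 12/1331y → 3/242x - 18/11y^4 + 15/11y^3 + 351/1331y^2 + 39/2662y - 15/2662
  leading term x: subtract (1/22)·g_3 from 3/242x - 18/11y^4 + 15/11y^3 + 351/1331y^2 + 39/2662y - 15/2662 → -18/11y^4 + 15/11y^3 + 252/1331y^2 + 213/2662y + 9/2662
  leading term y^4: subtract (3/11y)·g_4 from -18/11y^4 + 15/11y^3 + 252/1331y^2 + 213/2662y + 9/2662 → -9/121y^3 + 87/1331y^2 + 15/2662y + 9/2662
  leading term y^3: subtract (3/242)·g_4 from -9/121y^3 + 87/1331y^2 + 15/2662y + 9/2662 → 0
  remainder 0.

S(g_3,g_4): leading monomials are coprime, so the S-polynomial reduces to 0 (Buchberger's first criterion).
Every S-polynomial of the final basis reduces to 0, so we have a Gröbner basis.
Inter-reduce: drop elements whose leading term is divisible by another's, tail-reduce, and make monic.

G = {x + 6y^2 - 58/11y - 8/11, y^3 - 29/33y^2 - 5/66y - 1/22}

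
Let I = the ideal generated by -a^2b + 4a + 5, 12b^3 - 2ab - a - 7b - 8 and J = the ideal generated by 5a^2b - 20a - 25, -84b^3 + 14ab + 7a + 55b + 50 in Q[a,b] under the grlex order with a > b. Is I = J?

Two ideals are equal iff their reduced Gröbner bases coincide (the reduced basis is unique for a fixed ordering).
Buchberger on the first generating set:
f_1 = -a^2b + 4a + 5, LT = a^2b.
f_2 = 12b^3 - 2ab - a - 7b - 8, LT = b^3.

S(f_1,f_2): lcm = a^2b^3. S = 1/6a^3b + 1/12a^3 + 7/12a^2b - 4ab^2 + 2/3a^2 - 5b^2.
  leading term a^3b: subtract (-1/6a)·f_1 from 1/6a^3b + 1/12a^3 + 7/12a^2b - 4ab^2 + 2/3a^2 - 5b^2 → 1/12a^3 + 7/12a^2b - 4ab^2 + 4/3a^2 - 5b^2 + 5/6a
  leading term a^3: no divisor's leading term divides it; move 1/12a^3 to the remainder.
  leading term a^2b: subtract (-7/12)·f_1 from 7/12a^2b - 4ab^2 + 4/3a^2 - 5b^2 + 5/6a → -4ab^2 + 4/3a^2 - 5b^2 + 19/6a + 35/12
  leading term ab^2: no divisor's leading term divides it; move -4ab^2 to the remainder.
  leading term a^2: no divisor's leading term divides it; move 4/3a^2 to the remainder.
  leading term b^2: no divisor's leading term divides it; move -5b^2 to the remainder.
  leading term a: no divisor's leading term divides it; move 19/6a to the remainder.
  leading term 1: no divisor's leading term divides it; move 35/12 to the remainder.
  remainder 1/12a^3 - 4ab^2 + 4/3a^2 - 5b^2 + 19/6a + 35/12 ≠ 0; add g_3 = 1/12a^3 - 4ab^2 + 4/3a^2 - 5b^2 + 19/6a + 35/12 to the basis.

The other S-polynomials (S(f_1,g_3), S(f_2,g_3)) all reduce to 0 modulo the current basis, so we have a Gröbner basis.
Inter-reduce: drop elements whose leading term is divisible by another's, tail-reduce, and make monic.
Reduced Gröbner basis: {a^3 - 48ab^2 + 16a^2 - 60b^2 + 38a + 35, a^2b - 4a - 5, b^3 - 1/6ab - 1/12a - 7/12b - 2/3}.

Buchberger on the second generating set:
h_1 = 5a^2b - 20a - 25, LT = a^2b.
h_2 = -84b^3 + 14ab + 7a + 55b + 50, LT = b^3.

S(h_1,h_2): lcm = a^2b^3. S = 1/6a^3b + 1/12a^3 + 55/84a^2b - 4ab^2 + 25/42a^2 - 5b^2.
  leading term a^3b: subtract (1/30a)·h_1 from 1/6a^3b + 1/12a^3 + 55/84a^2b - 4ab^2 + 25/42a^2 - 5b^2 → 1/12a^3 + 55/84a^2b - 4ab^2 + 53/42a^2 - 5b^2 + 5/6a
  leading term a^3: no divisor's leading term divides it; move 1/12a^3 to the remainder.
  leading term a^2b: subtract (11/84)·h_1 from 55/84a^2b - 4ab^2 + 53/42a^2 - 5b^2 + 5/6a → -4ab^2 + 53/42a^2 - 5b^2 + 145/42a + 275/84
  leading term ab^2: no divisor's leading term divides it; move -4ab^2 to the remainder.
  leading term a^2: no divisor's leading term divides it; move 53/42a^2 to the remainder.
  leading term b^2: no divisor's leading term divides it; move -5b^2 to the remainder.
  leading term a: no divisor's leading term divides it; move 145/42a to the remainder.
  leading term 1: no divisor's leading term divides it; move 275/84 to the remainder.
  remainder 1/12a^3 - 4ab^2 + 53/42a^2 - 5b^2 + 145/42a + 275/84 ≠ 0; add k_3 = 1/12a^3 - 4ab^2 + 53/42a^2 - 5b^2 + 145/42a + 275/84 to the basis.

The other S-polynomials (S(h_1,k_3), S(h_2,k_3)) all reduce to 0 modulo the current basis, so we have a Gröbner basis.
Inter-reduce: drop elements whose leading term is divisible by another's, tail-reduce, and make monic.
Reduced Gröbner basis: {a^3 - 48ab^2 + 106/7a^2 - 60b^2 + 290/7a + 275/7, a^2b - 4a - 5, b^3 - 1/6ab - 1/12a - 55/84b - 25/42}.

The bases are distinct; the ideals are different.
The same test decides containment: I ⊆ J iff every generator of I reduces to 0 modulo a Gröbner basis of J.

No, the ideals differ.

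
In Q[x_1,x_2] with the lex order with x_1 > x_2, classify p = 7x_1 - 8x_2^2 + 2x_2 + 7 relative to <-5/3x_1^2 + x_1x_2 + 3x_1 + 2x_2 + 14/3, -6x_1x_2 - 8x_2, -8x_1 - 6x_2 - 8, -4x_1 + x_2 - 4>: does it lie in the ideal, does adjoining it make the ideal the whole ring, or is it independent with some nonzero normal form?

First compute the reduced Gröbner basis of I by Buchberger's algorithm.
f_1 = -5/3x_1^2 + x_1x_2 + 3x_1 + 2x_2 + 14/3, LT = x_1^2.
f_2 = -6x_1x_2 - 8x_2, LT = x_1x_2.
f_3 = -8x_1 - 6x_2 - 8, LT = x_1.
f_4 = -4x_1 + x_2 - 4, LT = x_1.

S(f_1,f_2): lcm = x_1^2x_2. S = -3/5x_1x_2^2 - 47/15x_1x_2 - 6/5x_2^2 - 14/5x_2.
  leading term x_1x_2^2: subtract (1/10x_2)·f_2 from -3/5x_1x_2^2 - 47/15x_1x_2 - 6/5x_2^2 - 14/5x_2 → -47/15x_1x_2 - 2/5x_2^2 - 14/5x_2
  leading term x_1x_2: subtract (47/90)·f_2 from -47/15x_1x_2 - 2/5x_2^2 - 14/5x_2 → -2/5x_2^2 + 62/45x_2
  leading term x_2^2: no divisor's leading term divides it; move -2/5x_2^2 to the remainder.
  leading term x_2: no divisor's leading term divides it; move 62/45x_2 to the remainder.
  remainder -2/5x_2^2 + 62/45x_2 ≠ 0; add h_5 = -2/5x_2^2 + 62/45x_2 to the basis.

S(f_1,f_3): lcm = x_1^2. S = -27/20x_1x_2 - 14/5x_1 - 6/5x_2 - 14/5.
  leading term x_1x_2: subtract (9/40)·f_2 from -27/20x_1x_2 - 14/5x_1 - 6/5x_2 - 14/5 → -14/5x_1 + 3/5x_2 - 14/5
  leading term x_1: subtract (7/20)·f_3 from -14/5x_1 + 3/5x_2 - 14/5 → 27/10x_2
  leading term x_2: no divisor's leading term divides it; move 27/10x_2 to the remainder.
  remainder 27/10x_2 ≠ 0; add h_6 = 27/10x_2 to the basis.

S(f_1,f_4): lcm = x_1^2. S = -7/20x_1x_2 - 14/5x_1 - 6/5x_2 - 14/5.
  leading term x_1x_2: subtract (7/120)·f_2 from -7/20x_1x_2 - 14/5x_1 - 6/5x_2 - 14/5 → -14/5x_1 - 11/15x_2 - 14/5
  leading term x_1: subtract (7/20)·f_3 from -14/5x_1 - 11/15x_2 - 14/5 → 41/30x_2
  leading term x_2: subtract (41/81)·h_6 from 41/30x_2 → 0
  remainder 0.

S(f_2,f_3): lcm = x_1x_2. S = -3/4x_2^2 + 1/3x_2.
  leading term x_2^2: subtract (15/8)·h_5 from -3/4x_2^2 + 1/3x_2 → -9/4x_2
  leading term x_2: subtract (-5/6)·h_6 from -9/4x_2 → 0
  remainder 0.

S(f_2,f_4): lcm = x_1x_2. S = 1/4x_2^2 + 1/3x_2.
  leading term x_2^2: subtract (-5/8)·h_5 from 1/4x_2^2 + 1/3x_2 → 43/36x_2
  leading term x_2: subtract (215/486)·h_6 from 43/36x_2 → 0
  remainder 0.

S(f_3,f_4): lcm = x_1. S = x_2.
  leading term x_2: subtract (10/27)·h_6 from x_2 → 0
  remainder 0.

S(f_1,h_5): leading monomials are coprime, so the S-polynomial reduces to 0 (Buchberger's first criterion).
S(f_2,h_5): lcm = x_1x_2^2. S = 31/9x_1x_2 + 4/3x_2^2.
  leading term x_1x_2: subtract (-31/54)·f_2 from 31/9x_1x_2 + 4/3x_2^2 → 4/3x_2^2 - 124/27x_2
  leading term x_2^2: subtract (-10/3)·h_5 from 4/3x_2^2 - 124/27x_2 → 0
  remainder 0.

S(f_3,h_5): leading monomials are coprime, so the S-polynomial reduces to 0 (Buchberger's first criterion).
S(f_4,h_5): leading monomials are coprime, so the S-polynomial reduces to 0 (Buchberger's first criterion).
S(f_1,h_6): leading monomials are coprime, so the S-polynomial reduces to 0 (Buchberger's first criterion).
S(f_2,h_6): lcm = x_1x_2. S = 4/3x_2.
  leading term x_2: subtract (40/81)·h_6 from 4/3x_2 → 0
  remainder 0.

S(f_3,h_6): leading monomials are coprime, so the S-polynomial reduces to 0 (Buchberger's first criterion).
S(f_4,h_6): leading monomials are coprime, so the S-polynomial reduces to 0 (Buchberger's first criterion).
S(h_5,h_6): lcm = x_2^2. S = -31/9x_2.
  leading term x_2: subtract (-310/243)·h_6 from -31/9x_2 → 0
  remainder 0.

Every S-polynomial of the final basis reduces to 0, so we have a Gröbner basis.
Inter-reduce: drop elements whose leading term is divisible by another's, tail-reduce, and make monic.
Reduced Gröbner basis: {x_1 + 1, x_2}.
Label its elements g_1 = x_1 + 1, g_2 = x_2.

Reduce p = 7x_1 - 8x_2^2 + 2x_2 + 7 modulo G:
  leading term x_1: subtract (7)·g_1 from 7x_1 - 8x_2^2 + 2x_2 + 7 → -8x_2^2 + 2x_2
  leading term x_2^2: subtract (-8x_2)·g_2 from -8x_2^2 + 2x_2 → 2x_2
  leading term x_2: subtract (2)·g_2 from 2x_2 → 0
  normal form = 0.
Since the normal form is 0, p ∈ I.

The remainder on division by a Gröbner basis is unique — it is the normal form.

7x_1 - 8x_2^2 + 2x_2 + 7 lies in I (it reduces to 0).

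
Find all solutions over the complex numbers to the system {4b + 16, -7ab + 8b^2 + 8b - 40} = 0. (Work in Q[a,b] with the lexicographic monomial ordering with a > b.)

Compute a lex Gröbner basis by Buchberger's algorithm.
f_1 = 4b + 16, LT = b.
f_2 = -7ab + 8b^2 + 8b - 40, LT = ab.

S(f_1,f_2): lcm = ab. S = 4a + 8/7b^2 + 8/7b - 40/7.
  leading term a: no divisor's leading term divides it; move 4a to the remainder.
  leading term b^2: subtract (2/7b)·f_1 from 8/7b^2 + 8/7b - 40/7 → -24/7b - 40/7
  leading term b: subtract (-6/7)·f_1 from -24/7b - 40/7 → 8
  leading term 1: no divisor's leading term divides it; move 8 to the remainder.
  remainder 4a + 8 ≠ 0; add h_3 = 4a + 8 to the basis.

S(f_1,h_3): leading monomials are coprime, so the S-polynomial reduces to 0 (Buchberger's first criterion).
S(f_2,h_3): lcm = ab. S = -8/7b^2 - 22/7b + 40/7.
  leading term b^2: subtract (-2/7b)·f_1 from -8/7b^2 - 22/7b + 40/7 → 10/7b + 40/7
  leading term b: subtract (5/14)·f_1 from 10/7b + 40/7 → 0
  remainder 0.

Every S-polynomial of the final basis reduces to 0, so we have a Gröbner basis.
Inter-reduce: drop elements whose leading term is divisible by another's, tail-reduce, and make monic.
Reduced Gröbner basis: {a + 2, b + 4}.

From the last basis element, b + 4 = 0, so b takes values in {-4}. Each choice, substituted upward through the basis, yields the corresponding point(s) of the solution set.
  b = -4: the earlier basis element becomes a + 2 = 0, giving a = -2 — point (-2, -4).
Check: every point annihilates each of the original generators.

{(-2, -4)}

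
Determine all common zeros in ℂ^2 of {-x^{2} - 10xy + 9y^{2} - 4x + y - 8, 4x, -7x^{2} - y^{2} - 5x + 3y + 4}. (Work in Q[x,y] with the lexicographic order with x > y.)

{(0, -1)}

Compute a lex Gröbner basis by Buchberger's algorithm.
f_1 = -x^{2} - 10xy - 4x + 9y^{2} + y - 8, LT = x^{2}.
f_2 = 4x, LT = x.
f_3 = -7x^{2} - 5x - y^{2} + 3y + 4, LT = x^{2}.

S(f_1,f_2): lcm = x^{2}. S = 10xy + 4x - 9y^{2} - y + 8.
  leading term xy: subtract (\tfrac{5}{2}y)·f_2 from 10xy + 4x - 9y^{2} - y + 8 → 4x - 9y^{2} - y + 8
  leading term x: subtract (1)·f_2 from 4x - 9y^{2} - y + 8 → -9y^{2} - y + 8
  leading term y^{2}: no divisor's leading term divides it; move -9y^{2} to the remainder.
  leading term y: no divisor's leading term divides it; move -y to the remainder.
  leading term 1: no divisor's leading term divides it; move 8 to the remainder.
  remainder -9y^{2} - y + 8 ≠ 0; add h_4 = -9y^{2} - y + 8 to the basis.

S(f_1,f_3): lcm = x^{2}. S = 10xy + \tfrac{23}{7}x - \tfrac{64}{7}y^{2} - \tfrac{4}{7}y + \tfrac{60}{7}.
  leading term xy: subtract (\tfrac{5}{2}y)·f_2 from 10xy + \tfrac{23}{7}x - \tfrac{64}{7}y^{2} - \tfrac{4}{7}y + \tfrac{60}{7} → \tfrac{23}{7}x - \tfrac{64}{7}y^{2} - \tfrac{4}{7}y + \tfrac{60}{7}
  leading term x: subtract (\tfrac{23}{28})·f_2 from \tfrac{23}{7}x - \tfrac{64}{7}y^{2} - \tfrac{4}{7}y + \tfrac{60}{7} → -\tfrac{64}{7}y^{2} - \tfrac{4}{7}y + \tfrac{60}{7}
  leading term y^{2}: subtract (\tfrac{64}{63})·h_4 from -\tfrac{64}{7}y^{2} - \tfrac{4}{7}y + \tfrac{60}{7} → \tfrac{4}{9}y + \tfrac{4}{9}
  leading term y: no divisor's leading term divides it; move \tfrac{4}{9}y to the remainder.
  leading term 1: no divisor's leading term divides it; move \tfrac{4}{9} to the remainder.
  remainder \tfrac{4}{9}y + \tfrac{4}{9} ≠ 0; add h_5 = \tfrac{4}{9}y + \tfrac{4}{9} to the basis.

S(f_2,f_3): lcm = x^{2}. S = -\tfrac{5}{7}x - \tfrac{1}{7}y^{2} + \tfrac{3}{7}y + \tfrac{4}{7}.
  leading term x: subtract (-\tfrac{5}{28})·f_2 from -\tfrac{5}{7}x - \tfrac{1}{7}y^{2} + \tfrac{3}{7}y + \tfrac{4}{7} → -\tfrac{1}{7}y^{2} + \tfrac{3}{7}y + \tfrac{4}{7}
  leading term y^{2}: subtract (\tfrac{1}{63})·h_4 from -\tfrac{1}{7}y^{2} + \tfrac{3}{7}y + \tfrac{4}{7} → \tfrac{4}{9}y + \tfrac{4}{9}
  leading term y: subtract (1)·h_5 from \tfrac{4}{9}y + \tfrac{4}{9} → 0
  remainder 0.

S(f_1,h_4): leading monomials are coprime, so the S-polynomial reduces to 0 (Buchberger's first criterion).
S(f_2,h_4): leading monomials are coprime, so the S-polynomial reduces to 0 (Buchberger's first criterion).
S(f_3,h_4): leading monomials are coprime, so the S-polynomial reduces to 0 (Buchberger's first criterion).
S(f_1,h_5): leading monomials are coprime, so the S-polynomial reduces to 0 (Buchberger's first criterion).
S(f_2,h_5): leading monomials are coprime, so the S-polynomial reduces to 0 (Buchberger's first criterion).
S(f_3,h_5): leading monomials are coprime, so the S-polynomial reduces to 0 (Buchberger's first criterion).
S(h_4,h_5): lcm = y^{2}. S = -\tfrac{8}{9}y - \tfrac{8}{9}.
  leading term y: subtract (-2)·h_5 from -\tfrac{8}{9}y - \tfrac{8}{9} → 0
  remainder 0.

Every S-polynomial of the final basis reduces to 0, so we have a Gröbner basis.
Inter-reduce: drop elements whose leading term is divisible by another's, tail-reduce, and make monic.
Reduced Gröbner basis: {x, y + 1}.

The lex basis is triangular: the last element involves only y. Solving y + 1 = 0 gives y ∈ {-1}; substituting each value into the earlier elements determines the remaining variables.
  y = -1: the earlier basis element becomes x = 0, giving x = 0 — point (0, -1).
Each listed point satisfies every original equation (direct substitution).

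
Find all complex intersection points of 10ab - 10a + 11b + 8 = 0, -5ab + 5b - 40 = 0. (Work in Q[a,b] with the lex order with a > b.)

Compute a lex Gröbner basis by Buchberger's algorithm.
f_1 = 10ab - 10a + 11b + 8, LT = ab.
f_2 = -5ab + 5b - 40, LT = ab.

S(f_1,f_2): lcm = ab. S = -a + 21/10b - 36/5.
  leading term a: no divisor's leading term divides it; move -a to the remainder.
  leading term b: no divisor's leading term divides it; move 21/10b to the remainder.
  leading term 1: no divisor's leading term divides it; move -36/5 to the remainder.
  remainder -a + 21/10b - 36/5 ≠ 0; add h_3 = -a + 21/10b - 36/5 to the basis.

S(f_1,h_3): lcm = ab. S = -a + 21/10b^2 - 61/10b + 4/5.
  leading term a: subtract (1)·h_3 from -a + 21/10b^2 - 61/10b + 4/5 → 21/10b^2 - 41/5b + 8
  leading term b^2: no divisor's leading term divides it; move 21/10b^2 to the remainder.
  leading term b: no divisor's leading term divides it; move -41/5b to the remainder.
  leading term 1: no divisor's leading term divides it; move 8 to the remainder.
  remainder 21/10b^2 - 41/5b + 8 ≠ 0; add h_4 = 21/10b^2 - 41/5b + 8 to the basis.

The other S-polynomials (S(f_2,h_3), S(f_1,h_4), S(f_2,h_4), S(h_3,h_4)) all reduce to 0 modulo the current basis, so we have a Gröbner basis.
Inter-reduce: drop elements whose leading term is divisible by another's, tail-reduce, and make monic.
Reduced Gröbner basis: {a - 21/10b + 36/5, b^2 - 82/21b + 80/21}.

From the last basis element, b^2 - 82/21b + 80/21 = 0, so b takes values in {40/21, 2}. Each choice, substituted upward through the basis, yields the corresponding point(s) of the solution set.
  b = 40/21: the earlier basis element becomes a + 16/5 = 0, giving a = -16/5 — point (-16/5, 40/21).
  b = 2: the earlier basis element becomes a + 3 = 0, giving a = -3 — point (-3, 2).
Check: every point annihilates each of the original generators.
This is the nonlinear analogue of row-reducing a linear system.

{(-16/5, 40/21), (-3, 2)}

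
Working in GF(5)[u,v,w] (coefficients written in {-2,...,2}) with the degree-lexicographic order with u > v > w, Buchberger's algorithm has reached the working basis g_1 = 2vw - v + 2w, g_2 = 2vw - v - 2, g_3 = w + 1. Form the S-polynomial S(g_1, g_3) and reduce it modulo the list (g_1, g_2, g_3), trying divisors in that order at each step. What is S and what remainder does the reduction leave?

S(g_1, g_3) = v + w; remainder on division = v - 1.

lcm(LM(g_1), LM(g_3)) = vw.
S = (lcm/LT(g_1))·g_1 − (lcm/LT(g_3))·g_3 = v + w.
Reduce S modulo (g_1, g_2, g_3) in that order:
  leading term v: no divisor's leading term divides it; move v to the remainder.
  leading term w: subtract (1)·g_3 from w → -1
  leading term 1: no divisor's leading term divides it; move -1 to the remainder.
The remainder v - 1 is nonzero, so it would be added as the next basis element.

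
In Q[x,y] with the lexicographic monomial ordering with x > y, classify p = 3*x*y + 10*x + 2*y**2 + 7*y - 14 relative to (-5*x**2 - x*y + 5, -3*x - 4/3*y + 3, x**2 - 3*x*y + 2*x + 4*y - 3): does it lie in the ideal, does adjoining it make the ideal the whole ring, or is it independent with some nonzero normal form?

First compute the reduced Gröbner basis of I by Buchberger's algorithm.
f_1 = -5*x**2 - x*y + 5, LT = x**2.
f_2 = -3*x - 4/3*y + 3, LT = x.
f_3 = x**2 - 3*x*y + 2*x + 4*y - 3, LT = x**2.

S(f_1,f_2): lcm = x**2. S = -11/45*x*y + x - 1.
  reduce S modulo (f_1, f_2, f_3):
  remainder 44/405*y**2 - 31/45*y ≠ 0; add h_4 = 44/405*y**2 - 31/45*y to the basis.

S(f_1,f_3): lcm = x**2. S = 16/5*x*y - 2*x - 4*y + 2.
  reduce S modulo (f_1, f_2, f_3, h_4):
  remainder -884/99*y ≠ 0; add h_5 = -884/99*y to the basis.

The other S-polynomials (S(f_2,f_3), S(f_1,h_4), S(f_2,h_4), S(f_3,h_4), S(f_1,h_5), S(f_2,h_5), S(f_3,h_5), S(h_4,h_5)) all reduce to 0 modulo the current basis, so we have a Gröbner basis.
Inter-reduce: drop elements whose leading term is divisible by another's, tail-reduce, and make monic.
Reduced Gröbner basis: {x - 1, y}.
Label its elements g_1 = x - 1, g_2 = y.

Reduce p = 3*x*y + 10*x + 2*y**2 + 7*y - 14 modulo G:
  leading term x*y: subtract (3*y)·g_1 from 3*x*y + 10*x + 2*y**2 + 7*y - 14 → 10*x + 2*y**2 + 10*y - 14
  leading term x: subtract (10)·g_1 from 10*x + 2*y**2 + 10*y - 14 → 2*y**2 + 10*y - 4
  leading term y**2: subtract (2*y)·g_2 from 2*y**2 + 10*y - 4 → 10*y - 4
  leading term y: subtract (10)·g_2 from 10*y - 4 → -4
  leading term 1: no divisor's leading term divides it; move -4 to the remainder.
  normal form = -4.
The normal form is nonzero, so p ∉ I. Since p minus its normal form lies in I, I + (p) = I + (r) where r = -4; decide whether this ideal is the whole ring.
Here r = -4 is a nonzero constant, hence a unit: 1 ∈ I + (p), the Gröbner basis of I + (p) is {1}, and the enlarged system has no common solution — adjoining p is inconsistent.

Ideal membership is decidable via reduction modulo a Gröbner basis.

Adjoining 3*x*y + 10*x + 2*y**2 + 7*y - 14 makes the ideal the whole ring: the system is inconsistent.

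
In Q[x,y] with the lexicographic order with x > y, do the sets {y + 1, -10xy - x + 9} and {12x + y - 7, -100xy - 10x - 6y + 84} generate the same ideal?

Since reduced Gröbner bases are canonical representatives of ideals under a given ordering, it suffices to compute and compare them.
Buchberger on the first generating set:
f_1 = y + 1, LT = y.
f_2 = -10xy - x + 9, LT = xy.

S(f_1,f_2): lcm = xy. S = 9/10x + 9/10.
  leading term x: no divisor's leading term divides it; move 9/10x to the remainder.
  leading term 1: no divisor's leading term divides it; move 9/10 to the remainder.
  remainder 9/10x + 9/10 ≠ 0; add g_3 = 9/10x + 9/10 to the basis.

The other S-polynomials (S(f_1,g_3), S(f_2,g_3)) all reduce to 0 modulo the current basis, so we have a Gröbner basis.
Inter-reduce: drop elements whose leading term is divisible by another's, tail-reduce, and make monic.
Reduced Gröbner basis: {x + 1, y + 1}.

Buchberger on the second generating set:
h_1 = 12x + y - 7, LT = x.
h_2 = -100xy - 10x - 6y + 84, LT = xy.

S(h_1,h_2): lcm = xy. S = -1/10x + 1/12y^2 - 193/300y + 21/25.
  leading term x: subtract (-1/120)·h_1 from -1/10x + 1/12y^2 - 193/300y + 21/25 → 1/12y^2 - 127/200y + 469/600
  leading term y^2: no divisor's leading term divides it; move 1/12y^2 to the remainder.
  leading term y: no divisor's leading term divides it; move -127/200y to the remainder.
  leading term 1: no divisor's leading term divides it; move 469/600 to the remainder.
  remainder 1/12y^2 - 127/200y + 469/600 ≠ 0; add k_3 = 1/12y^2 - 127/200y + 469/600 to the basis.

The other S-polynomials (S(h_1,k_3), S(h_2,k_3)) all reduce to 0 modulo the current basis, so we have a Gröbner basis.
Inter-reduce: drop elements whose leading term is divisible by another's, tail-reduce, and make monic.
Reduced Gröbner basis: {x + 1/12y - 7/12, y^2 - 381/50y + 469/50}.

These differ, so the ideals are not equal.
The same test decides containment: I ⊆ J iff every generator of I reduces to 0 modulo a Gröbner basis of J.

No, the ideals differ.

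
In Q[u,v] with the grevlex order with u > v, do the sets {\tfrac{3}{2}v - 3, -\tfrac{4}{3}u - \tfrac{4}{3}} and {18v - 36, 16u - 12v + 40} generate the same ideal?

Yes, the ideals are equal.

Since reduced Gröbner bases are canonical representatives of ideals under a given ordering, it suffices to compute and compare them.
Buchberger on the first generating set:
f_1 = \tfrac{3}{2}v - 3, LT = v.
f_2 = -\tfrac{4}{3}u - \tfrac{4}{3}, LT = u.

The S-polynomials (S(f_1,f_2)) all reduce to 0 modulo the current basis, so we have a Gröbner basis.
Inter-reduce: drop elements whose leading term is divisible by another's, tail-reduce, and make monic.
Reduced Gröbner basis: {u + 1, v - 2}.

Buchberger on the second generating set:
h_1 = 18v - 36, LT = v.
h_2 = 16u - 12v + 40, LT = u.

The S-polynomials (S(h_1,h_2)) all reduce to 0 modulo the current basis, so we have a Gröbner basis.
Inter-reduce: drop elements whose leading term is divisible by another's, tail-reduce, and make monic.
Reduced Gröbner basis: {u + 1, v - 2}.

The two bases agree; hence the ideals are identical.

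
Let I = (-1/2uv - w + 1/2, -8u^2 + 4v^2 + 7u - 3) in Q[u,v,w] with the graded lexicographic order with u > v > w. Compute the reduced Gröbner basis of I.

f_1 = -1/2uv - w + 1/2, LT = uv.
f_2 = -8u^2 + 4v^2 + 7u - 3, LT = u^2.

S(f_1,f_2): lcm = u^2v. S = 1/2v^3 + 7/8uv + 2uw - u - 3/8v.
  leading term v^3: no divisor's leading term divides it; move 1/2v^3 to the remainder.
  leading term uv: subtract (-7/4)·f_1 from 7/8uv + 2uw - u - 3/8v → 2uw - u - 3/8v - 7/4w + 7/8
  leading term uw: no divisor's leading term divides it; move 2uw to the remainder.
  leading term u: no divisor's leading term divides it; move -u to the remainder.
  leading term v: no divisor's leading term divides it; move -3/8v to the remainder.
  leading term w: no divisor's leading term divides it; move -7/4w to the remainder.
  leading term 1: no divisor's leading term divides it; move 7/8 to the remainder.
  remainder 1/2v^3 + 2uw - u - 3/8v - 7/4w + 7/8 ≠ 0; add g_3 = 1/2v^3 + 2uw - u - 3/8v - 7/4w + 7/8 to the basis.

The other S-polynomials (S(f_1,g_3), S(f_2,g_3)) all reduce to 0 modulo the current basis, so we have a Gröbner basis.

G = {v^3 + 4uw - 2u - 3/4v - 7/2w + 7/4, u^2 - 1/2v^2 - 7/8u + 3/8, uv + 2w - 1}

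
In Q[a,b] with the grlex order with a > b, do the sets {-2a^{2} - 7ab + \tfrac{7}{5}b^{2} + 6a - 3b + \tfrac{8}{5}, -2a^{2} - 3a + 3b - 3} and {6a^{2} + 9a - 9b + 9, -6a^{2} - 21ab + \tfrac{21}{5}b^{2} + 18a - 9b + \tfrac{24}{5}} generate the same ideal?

Yes, the ideals are equal.

Since reduced Gröbner bases are canonical representatives of ideals under a given ordering, it suffices to compute and compare them.
Buchberger on the first generating set:
f_1 = -2a^{2} - 7ab + \tfrac{7}{5}b^{2} + 6a - 3b + \tfrac{8}{5}, LT = a^{2}.
f_2 = -2a^{2} - 3a + 3b - 3, LT = a^{2}.

S(f_1,f_2): lcm = a^{2}. S = \tfrac{7}{2}ab - \tfrac{7}{10}b^{2} - \tfrac{9}{2}a + 3b - \tfrac{23}{10}.
  leading term ab: no divisor's leading term divides it; move \tfrac{7}{2}ab to the remainder.
  leading term b^{2}: no divisor's leading term divides it; move -\tfrac{7}{10}b^{2} to the remainder.
  leading term a: no divisor's leading term divides it; move -\tfrac{9}{2}a to the remainder.
  leading term b: no divisor's leading term divides it; move 3b to the remainder.
  leading term 1: no divisor's leading term divides it; move -\tfrac{23}{10} to the remainder.
  remainder \tfrac{7}{2}ab - \tfrac{7}{10}b^{2} - \tfrac{9}{2}a + 3b - \tfrac{23}{10} ≠ 0; add g_3 = \tfrac{7}{2}ab - \tfrac{7}{10}b^{2} - \tfrac{9}{2}a + 3b - \tfrac{23}{10} to the basis.

S(f_1,g_3): lcm = a^{2}b. S = \tfrac{37}{10}ab^{2} - \tfrac{7}{10}b^{3} + \tfrac{9}{7}a^{2} - \tfrac{27}{7}ab + \tfrac{3}{2}b^{2} + \tfrac{23}{35}a - \tfrac{4}{5}b.
  leading term ab^{2}: subtract (\tfrac{37}{35}b)·g_3 from \tfrac{37}{10}ab^{2} - \tfrac{7}{10}b^{3} + \tfrac{9}{7}a^{2} - \tfrac{27}{7}ab + \tfrac{3}{2}b^{2} + \tfrac{23}{35}a - \tfrac{4}{5}b → \tfrac{1}{25}b^{3} + \tfrac{9}{7}a^{2} + \tfrac{9}{10}ab - \tfrac{117}{70}b^{2} + \tfrac{23}{35}a + \tfrac{571}{350}b
  leading term b^{3}: no divisor's leading term divides it; move \tfrac{1}{25}b^{3} to the remainder.
  leading term a^{2}: subtract (-\tfrac{9}{14})·f_1 from \tfrac{9}{7}a^{2} + \tfrac{9}{10}ab - \tfrac{117}{70}b^{2} + \tfrac{23}{35}a + \tfrac{571}{350}b → -\tfrac{18}{5}ab - \tfrac{27}{35}b^{2} + \tfrac{158}{35}a - \tfrac{52}{175}b + \tfrac{36}{35}
  leading term ab: subtract (-\tfrac{36}{35})·g_3 from -\tfrac{18}{5}ab - \tfrac{27}{35}b^{2} + \tfrac{158}{35}a - \tfrac{52}{175}b + \tfrac{36}{35} → -\tfrac{261}{175}b^{2} - \tfrac{4}{35}a + \tfrac{488}{175}b - \tfrac{234}{175}
  leading term b^{2}: no divisor's leading term divides it; move -\tfrac{261}{175}b^{2} to the remainder.
  leading term a: no divisor's leading term divides it; move -\tfrac{4}{35}a to the remainder.
  leading term b: no divisor's leading term divides it; move \tfrac{488}{175}b to the remainder.
  leading term 1: no divisor's leading term divides it; move -\tfrac{234}{175} to the remainder.
  remainder \tfrac{1}{25}b^{3} - \tfrac{261}{175}b^{2} - \tfrac{4}{35}a + \tfrac{488}{175}b - \tfrac{234}{175} ≠ 0; add g_4 = \tfrac{1}{25}b^{3} - \tfrac{261}{175}b^{2} - \tfrac{4}{35}a + \tfrac{488}{175}b - \tfrac{234}{175} to the basis.

The other S-polynomials (S(f_2,g_3), S(f_1,g_4), S(f_2,g_4), S(g_3,g_4)) all reduce to 0 modulo the current basis, so we have a Gröbner basis.
Inter-reduce: drop elements whose leading term is divisible by another's, tail-reduce, and make monic.
Reduced Gröbner basis: {b^{3} - \tfrac{261}{7}b^{2} - \tfrac{20}{7}a + \tfrac{488}{7}b - \tfrac{234}{7}, a^{2} + \tfrac{3}{2}a - \tfrac{3}{2}b + \tfrac{3}{2}, ab - \tfrac{1}{5}b^{2} - \tfrac{9}{7}a + \tfrac{6}{7}b - \tfrac{23}{35}}.

Buchberger on the second generating set:
h_1 = 6a^{2} + 9a - 9b + 9, LT = a^{2}.
h_2 = -6a^{2} - 21ab + \tfrac{21}{5}b^{2} + 18a - 9b + \tfrac{24}{5}, LT = a^{2}.

S(h_1,h_2): lcm = a^{2}. S = -\tfrac{7}{2}ab + \tfrac{7}{10}b^{2} + \tfrac{9}{2}a - 3b + \tfrac{23}{10}.
  leading term ab: no divisor's leading term divides it; move -\tfrac{7}{2}ab to the remainder.
  leading term b^{2}: no divisor's leading term divides it; move \tfrac{7}{10}b^{2} to the remainder.
  leading term a: no divisor's leading term divides it; move \tfrac{9}{2}a to the remainder.
  leading term b: no divisor's leading term divides it; move -3b to the remainder.
  leading term 1: no divisor's leading term divides it; move \tfrac{23}{10} to the remainder.
  remainder -\tfrac{7}{2}ab + \tfrac{7}{10}b^{2} + \tfrac{9}{2}a - 3b + \tfrac{23}{10} ≠ 0; add k_3 = -\tfrac{7}{2}ab + \tfrac{7}{10}b^{2} + \tfrac{9}{2}a - 3b + \tfrac{23}{10} to the basis.

S(h_1,k_3): lcm = a^{2}b. S = \tfrac{1}{5}ab^{2} + \tfrac{9}{7}a^{2} + \tfrac{9}{14}ab - \tfrac{3}{2}b^{2} + \tfrac{23}{35}a + \tfrac{3}{2}b.
  leading term ab^{2}: subtract (-\tfrac{2}{35}b)·k_3 from \tfrac{1}{5}ab^{2} + \tfrac{9}{7}a^{2} + \tfrac{9}{14}ab - \tfrac{3}{2}b^{2} + \tfrac{23}{35}a + \tfrac{3}{2}b → \tfrac{1}{25}b^{3} + \tfrac{9}{7}a^{2} + \tfrac{9}{10}ab - \tfrac{117}{70}b^{2} + \tfrac{23}{35}a + \tfrac{571}{350}b
  leading term b^{3}: no divisor's leading term divides it; move \tfrac{1}{25}b^{3} to the remainder.
  leading term a^{2}: subtract (\tfrac{3}{14})·h_1 from \tfrac{9}{7}a^{2} + \tfrac{9}{10}ab - \tfrac{117}{70}b^{2} + \tfrac{23}{35}a + \tfrac{571}{350}b → \tfrac{9}{10}ab - \tfrac{117}{70}b^{2} - \tfrac{89}{70}a + \tfrac{89}{25}b - \tfrac{27}{14}
  leading term ab: subtract (-\tfrac{9}{35})·k_3 from \tfrac{9}{10}ab - \tfrac{117}{70}b^{2} - \tfrac{89}{70}a + \tfrac{89}{25}b - \tfrac{27}{14} → -\tfrac{261}{175}b^{2} - \tfrac{4}{35}a + \tfrac{488}{175}b - \tfrac{234}{175}
  leading term b^{2}: no divisor's leading term divides it; move -\tfrac{261}{175}b^{2} to the remainder.
  leading term a: no divisor's leading term divides it; move -\tfrac{4}{35}a to the remainder.
  leading term b: no divisor's leading term divides it; move \tfrac{488}{175}b to the remainder.
  leading term 1: no divisor's leading term divides it; move -\tfrac{234}{175} to the remainder.
  remainder \tfrac{1}{25}b^{3} - \tfrac{261}{175}b^{2} - \tfrac{4}{35}a + \tfrac{488}{175}b - \tfrac{234}{175} ≠ 0; add k_4 = \tfrac{1}{25}b^{3} - \tfrac{261}{175}b^{2} - \tfrac{4}{35}a + \tfrac{488}{175}b - \tfrac{234}{175} to the basis.

The other S-polynomials (S(h_2,k_3), S(h_1,k_4), S(h_2,k_4), S(k_3,k_4)) all reduce to 0 modulo the current basis, so we have a Gröbner basis.
Inter-reduce: drop elements whose leading term is divisible by another's, tail-reduce, and make monic.
Reduced Gröbner basis: {b^{3} - \tfrac{261}{7}b^{2} - \tfrac{20}{7}a + \tfrac{488}{7}b - \tfrac{234}{7}, a^{2} + \tfrac{3}{2}a - \tfrac{3}{2}b + \tfrac{3}{2}, ab - \tfrac{1}{5}b^{2} - \tfrac{9}{7}a + \tfrac{6}{7}b - \tfrac{23}{35}}.

Same reduced basis, so the two generating sets span the same ideal.
The choice of monomial ordering does not affect the verdict — as long as both bases are computed under the same ordering, their equality decides ideal equality.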